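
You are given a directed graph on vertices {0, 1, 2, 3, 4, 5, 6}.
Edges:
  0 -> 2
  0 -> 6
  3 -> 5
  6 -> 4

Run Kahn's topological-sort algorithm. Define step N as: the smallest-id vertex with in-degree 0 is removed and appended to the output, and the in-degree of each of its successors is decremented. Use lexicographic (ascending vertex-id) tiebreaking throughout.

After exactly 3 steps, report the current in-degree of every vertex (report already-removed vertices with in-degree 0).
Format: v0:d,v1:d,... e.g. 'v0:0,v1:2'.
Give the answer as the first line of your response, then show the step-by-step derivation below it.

v0:0,v1:0,v2:0,v3:0,v4:1,v5:1,v6:0

step 1: output 0; order=[0]; indeg=(0,0,0,0,1,1,0)
step 2: output 1; order=[0,1]; indeg=(0,0,0,0,1,1,0)
step 3: output 2; order=[0,1,2]; indeg=(0,0,0,0,1,1,0)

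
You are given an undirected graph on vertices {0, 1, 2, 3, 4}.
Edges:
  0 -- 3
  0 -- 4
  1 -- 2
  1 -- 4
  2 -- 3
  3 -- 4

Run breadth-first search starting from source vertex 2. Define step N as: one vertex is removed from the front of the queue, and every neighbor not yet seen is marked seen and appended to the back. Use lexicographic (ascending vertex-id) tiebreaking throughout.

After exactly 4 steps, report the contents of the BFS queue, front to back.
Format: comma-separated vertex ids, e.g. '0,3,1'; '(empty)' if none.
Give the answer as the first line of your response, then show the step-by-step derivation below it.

0

step 1: dequeue 2; queue=[1,3]; order=2
step 2: dequeue 1; queue=[3,4]; order=2,1
step 3: dequeue 3; queue=[4,0]; order=2,1,3
step 4: dequeue 4; queue=[0]; order=2,1,3,4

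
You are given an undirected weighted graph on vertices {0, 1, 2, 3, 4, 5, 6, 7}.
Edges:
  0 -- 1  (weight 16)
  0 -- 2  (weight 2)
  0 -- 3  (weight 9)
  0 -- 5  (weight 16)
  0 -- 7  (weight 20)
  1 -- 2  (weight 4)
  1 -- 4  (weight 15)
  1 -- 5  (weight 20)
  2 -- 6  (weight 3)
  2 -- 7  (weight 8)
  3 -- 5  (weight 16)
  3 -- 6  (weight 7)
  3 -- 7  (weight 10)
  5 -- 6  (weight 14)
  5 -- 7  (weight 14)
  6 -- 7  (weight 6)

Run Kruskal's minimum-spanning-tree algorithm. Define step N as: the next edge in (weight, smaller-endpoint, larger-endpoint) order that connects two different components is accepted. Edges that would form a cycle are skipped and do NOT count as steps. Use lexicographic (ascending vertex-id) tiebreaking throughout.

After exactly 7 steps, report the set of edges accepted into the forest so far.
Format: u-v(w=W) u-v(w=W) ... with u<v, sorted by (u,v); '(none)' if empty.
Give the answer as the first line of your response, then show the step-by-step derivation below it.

0-2(w=2) 1-2(w=4) 1-4(w=15) 2-6(w=3) 3-6(w=7) 5-6(w=14) 6-7(w=6)

step 1: add edge 0-2 (w=2); MST = {0-2(w=2)}
step 2: add edge 2-6 (w=3); MST = {0-2(w=2) 2-6(w=3)}
step 3: add edge 1-2 (w=4); MST = {0-2(w=2) 1-2(w=4) 2-6(w=3)}
step 4: add edge 6-7 (w=6); MST = {0-2(w=2) 1-2(w=4) 2-6(w=3) 6-7(w=6)}
step 5: add edge 3-6 (w=7); MST = {0-2(w=2) 1-2(w=4) 2-6(w=3) 3-6(w=7) 6-7(w=6)}
step 6: add edge 5-6 (w=14); MST = {0-2(w=2) 1-2(w=4) 2-6(w=3) 3-6(w=7) 5-6(w=14) 6-7(w=6)}
step 7: add edge 1-4 (w=15); MST = {0-2(w=2) 1-2(w=4) 1-4(w=15) 2-6(w=3) 3-6(w=7) 5-6(w=14) 6-7(w=6)}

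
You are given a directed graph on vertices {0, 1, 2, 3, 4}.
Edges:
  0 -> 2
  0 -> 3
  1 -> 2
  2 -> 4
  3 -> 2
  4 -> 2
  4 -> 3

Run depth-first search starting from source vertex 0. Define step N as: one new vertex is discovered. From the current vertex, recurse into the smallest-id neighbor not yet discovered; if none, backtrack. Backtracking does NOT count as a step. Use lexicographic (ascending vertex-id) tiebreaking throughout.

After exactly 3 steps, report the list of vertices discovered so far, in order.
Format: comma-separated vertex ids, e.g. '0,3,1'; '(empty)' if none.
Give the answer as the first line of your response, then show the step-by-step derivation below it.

0,2,4

step 1: discover 0; path=0; order=0
step 2: discover 2; path=0>2; order=0,2
step 3: discover 4; path=0>2>4; order=0,2,4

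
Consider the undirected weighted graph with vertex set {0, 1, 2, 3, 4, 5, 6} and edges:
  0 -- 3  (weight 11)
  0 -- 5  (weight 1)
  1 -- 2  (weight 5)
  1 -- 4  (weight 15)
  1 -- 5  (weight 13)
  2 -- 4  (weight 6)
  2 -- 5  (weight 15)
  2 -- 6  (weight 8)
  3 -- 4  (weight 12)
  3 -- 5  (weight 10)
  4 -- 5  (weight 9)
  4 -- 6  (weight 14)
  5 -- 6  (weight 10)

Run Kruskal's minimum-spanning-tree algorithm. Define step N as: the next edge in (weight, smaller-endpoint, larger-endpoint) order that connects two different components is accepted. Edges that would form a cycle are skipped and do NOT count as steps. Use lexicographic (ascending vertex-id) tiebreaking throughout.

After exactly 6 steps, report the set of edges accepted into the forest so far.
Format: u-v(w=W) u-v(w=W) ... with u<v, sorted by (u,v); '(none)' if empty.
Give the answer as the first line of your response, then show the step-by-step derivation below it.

0-5(w=1) 1-2(w=5) 2-4(w=6) 2-6(w=8) 3-5(w=10) 4-5(w=9)

step 1: add edge 0-5 (w=1); MST = {0-5(w=1)}
step 2: add edge 1-2 (w=5); MST = {0-5(w=1) 1-2(w=5)}
step 3: add edge 2-4 (w=6); MST = {0-5(w=1) 1-2(w=5) 2-4(w=6)}
step 4: add edge 2-6 (w=8); MST = {0-5(w=1) 1-2(w=5) 2-4(w=6) 2-6(w=8)}
step 5: add edge 4-5 (w=9); MST = {0-5(w=1) 1-2(w=5) 2-4(w=6) 2-6(w=8) 4-5(w=9)}
step 6: add edge 3-5 (w=10); MST = {0-5(w=1) 1-2(w=5) 2-4(w=6) 2-6(w=8) 3-5(w=10) 4-5(w=9)}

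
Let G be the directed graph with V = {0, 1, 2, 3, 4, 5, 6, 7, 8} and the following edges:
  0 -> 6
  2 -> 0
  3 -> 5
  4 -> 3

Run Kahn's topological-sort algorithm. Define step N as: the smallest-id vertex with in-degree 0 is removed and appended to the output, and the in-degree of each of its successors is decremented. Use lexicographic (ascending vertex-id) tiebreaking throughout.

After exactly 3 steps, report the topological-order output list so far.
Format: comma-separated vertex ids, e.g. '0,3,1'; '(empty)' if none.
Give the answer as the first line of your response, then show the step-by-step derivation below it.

1,2,0

step 1: output 1; order=[1]; indeg=(1,0,0,1,0,1,1,0,0)
step 2: output 2; order=[1,2]; indeg=(0,0,0,1,0,1,1,0,0)
step 3: output 0; order=[1,2,0]; indeg=(0,0,0,1,0,1,0,0,0)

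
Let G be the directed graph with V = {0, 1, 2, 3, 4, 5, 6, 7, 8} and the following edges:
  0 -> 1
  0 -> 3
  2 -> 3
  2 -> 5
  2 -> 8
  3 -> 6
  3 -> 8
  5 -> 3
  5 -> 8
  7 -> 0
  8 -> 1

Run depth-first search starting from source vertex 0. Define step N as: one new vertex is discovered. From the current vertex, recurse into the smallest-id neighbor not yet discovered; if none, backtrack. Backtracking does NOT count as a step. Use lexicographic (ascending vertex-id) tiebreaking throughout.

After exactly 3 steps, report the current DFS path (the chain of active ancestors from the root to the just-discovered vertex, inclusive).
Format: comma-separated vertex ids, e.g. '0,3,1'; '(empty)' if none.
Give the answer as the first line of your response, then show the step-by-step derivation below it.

0,3

step 1: discover 0; path=0; order=0
step 2: discover 1; path=0>1; order=0,1
step 3: discover 3; path=0>3; order=0,1,3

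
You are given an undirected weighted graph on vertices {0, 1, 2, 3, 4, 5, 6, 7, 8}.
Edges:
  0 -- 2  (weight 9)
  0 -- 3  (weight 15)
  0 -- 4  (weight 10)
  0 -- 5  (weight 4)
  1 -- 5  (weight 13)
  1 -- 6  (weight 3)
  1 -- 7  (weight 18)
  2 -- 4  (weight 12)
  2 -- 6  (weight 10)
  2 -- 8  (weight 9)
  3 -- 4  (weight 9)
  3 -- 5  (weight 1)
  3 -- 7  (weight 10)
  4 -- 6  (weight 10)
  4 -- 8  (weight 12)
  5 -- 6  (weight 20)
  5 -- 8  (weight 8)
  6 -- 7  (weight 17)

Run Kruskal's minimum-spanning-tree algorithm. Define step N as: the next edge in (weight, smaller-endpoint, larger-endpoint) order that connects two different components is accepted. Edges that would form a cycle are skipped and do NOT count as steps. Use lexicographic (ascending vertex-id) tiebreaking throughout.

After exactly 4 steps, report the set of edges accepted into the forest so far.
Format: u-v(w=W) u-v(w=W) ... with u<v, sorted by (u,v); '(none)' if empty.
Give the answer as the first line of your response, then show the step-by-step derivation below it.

0-5(w=4) 1-6(w=3) 3-5(w=1) 5-8(w=8)

step 1: add edge 3-5 (w=1); MST = {3-5(w=1)}
step 2: add edge 1-6 (w=3); MST = {1-6(w=3) 3-5(w=1)}
step 3: add edge 0-5 (w=4); MST = {0-5(w=4) 1-6(w=3) 3-5(w=1)}
step 4: add edge 5-8 (w=8); MST = {0-5(w=4) 1-6(w=3) 3-5(w=1) 5-8(w=8)}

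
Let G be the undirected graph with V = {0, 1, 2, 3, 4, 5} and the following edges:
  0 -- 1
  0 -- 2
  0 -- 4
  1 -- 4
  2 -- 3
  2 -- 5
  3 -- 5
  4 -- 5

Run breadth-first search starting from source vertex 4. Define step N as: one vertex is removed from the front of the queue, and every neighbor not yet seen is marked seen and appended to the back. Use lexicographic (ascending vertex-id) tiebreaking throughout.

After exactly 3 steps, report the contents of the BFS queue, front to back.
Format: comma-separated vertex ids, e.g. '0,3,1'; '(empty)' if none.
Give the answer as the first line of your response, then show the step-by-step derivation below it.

5,2

step 1: dequeue 4; queue=[0,1,5]; order=4
step 2: dequeue 0; queue=[1,5,2]; order=4,0
step 3: dequeue 1; queue=[5,2]; order=4,0,1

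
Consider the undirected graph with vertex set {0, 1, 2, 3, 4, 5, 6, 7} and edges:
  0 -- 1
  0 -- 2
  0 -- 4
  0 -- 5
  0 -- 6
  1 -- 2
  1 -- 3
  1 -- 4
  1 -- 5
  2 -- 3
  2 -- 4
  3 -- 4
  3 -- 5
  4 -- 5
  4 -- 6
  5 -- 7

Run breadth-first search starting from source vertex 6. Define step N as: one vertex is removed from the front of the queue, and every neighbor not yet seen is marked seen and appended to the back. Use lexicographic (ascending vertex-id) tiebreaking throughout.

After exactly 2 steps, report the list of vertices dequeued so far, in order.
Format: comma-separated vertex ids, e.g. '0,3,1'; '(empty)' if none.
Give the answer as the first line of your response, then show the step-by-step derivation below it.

6,0

step 1: dequeue 6; queue=[0,4]; order=6
step 2: dequeue 0; queue=[4,1,2,5]; order=6,0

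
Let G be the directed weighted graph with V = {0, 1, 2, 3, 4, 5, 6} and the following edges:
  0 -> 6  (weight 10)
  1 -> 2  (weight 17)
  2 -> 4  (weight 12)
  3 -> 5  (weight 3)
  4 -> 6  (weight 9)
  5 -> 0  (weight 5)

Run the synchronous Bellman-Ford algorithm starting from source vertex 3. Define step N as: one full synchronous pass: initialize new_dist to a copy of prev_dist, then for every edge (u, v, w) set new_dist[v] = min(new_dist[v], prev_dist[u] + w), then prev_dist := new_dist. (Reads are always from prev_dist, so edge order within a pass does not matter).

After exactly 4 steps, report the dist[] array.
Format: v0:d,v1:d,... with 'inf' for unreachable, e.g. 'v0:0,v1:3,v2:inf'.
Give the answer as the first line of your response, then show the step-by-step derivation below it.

v0:8,v1:inf,v2:inf,v3:0,v4:inf,v5:3,v6:18

step 1: dist = v0:inf,v1:inf,v2:inf,v3:0,v4:inf,v5:3,v6:inf
step 2: dist = v0:8,v1:inf,v2:inf,v3:0,v4:inf,v5:3,v6:inf
step 3: dist = v0:8,v1:inf,v2:inf,v3:0,v4:inf,v5:3,v6:18
step 4: dist = v0:8,v1:inf,v2:inf,v3:0,v4:inf,v5:3,v6:18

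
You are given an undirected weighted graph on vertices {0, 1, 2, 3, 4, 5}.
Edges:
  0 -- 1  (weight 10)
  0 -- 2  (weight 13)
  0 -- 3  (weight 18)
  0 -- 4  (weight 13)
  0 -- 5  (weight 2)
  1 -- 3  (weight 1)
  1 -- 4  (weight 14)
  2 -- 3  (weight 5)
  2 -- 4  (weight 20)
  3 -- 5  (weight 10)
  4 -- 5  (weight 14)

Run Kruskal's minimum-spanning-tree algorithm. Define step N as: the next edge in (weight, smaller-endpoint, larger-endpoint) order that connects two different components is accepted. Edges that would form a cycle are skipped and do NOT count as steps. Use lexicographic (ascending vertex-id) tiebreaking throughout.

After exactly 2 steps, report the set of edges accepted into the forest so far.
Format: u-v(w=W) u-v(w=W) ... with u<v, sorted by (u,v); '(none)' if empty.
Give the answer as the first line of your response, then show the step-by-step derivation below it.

0-5(w=2) 1-3(w=1)

step 1: add edge 1-3 (w=1); MST = {1-3(w=1)}
step 2: add edge 0-5 (w=2); MST = {0-5(w=2) 1-3(w=1)}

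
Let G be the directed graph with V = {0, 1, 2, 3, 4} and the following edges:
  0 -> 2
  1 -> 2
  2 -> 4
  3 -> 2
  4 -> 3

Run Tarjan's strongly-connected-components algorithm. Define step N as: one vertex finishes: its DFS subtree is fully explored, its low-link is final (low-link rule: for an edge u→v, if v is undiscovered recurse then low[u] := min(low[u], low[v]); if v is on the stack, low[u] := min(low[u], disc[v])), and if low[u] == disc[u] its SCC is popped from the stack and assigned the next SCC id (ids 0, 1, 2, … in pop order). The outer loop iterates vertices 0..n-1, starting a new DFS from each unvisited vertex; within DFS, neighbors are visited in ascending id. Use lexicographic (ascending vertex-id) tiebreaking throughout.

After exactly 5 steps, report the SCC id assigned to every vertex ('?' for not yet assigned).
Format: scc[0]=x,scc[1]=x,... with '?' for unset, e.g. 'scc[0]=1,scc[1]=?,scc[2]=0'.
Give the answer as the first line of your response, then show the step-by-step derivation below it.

scc[0]=1,scc[1]=2,scc[2]=0,scc[3]=0,scc[4]=0

step 1: low=(low[0]=0,low[1]=?,low[2]=1,low[3]=1,low[4]=2); scc=(scc[0]=?,scc[1]=?,scc[2]=?,scc[3]=?,scc[4]=?)
step 2: low=(low[0]=0,low[1]=?,low[2]=1,low[3]=1,low[4]=1); scc=(scc[0]=?,scc[1]=?,scc[2]=?,scc[3]=?,scc[4]=?)
step 3: low=(low[0]=0,low[1]=?,low[2]=1,low[3]=1,low[4]=1); scc=(scc[0]=?,scc[1]=?,scc[2]=0,scc[3]=0,scc[4]=0)
step 4: low=(low[0]=0,low[1]=?,low[2]=1,low[3]=1,low[4]=1); scc=(scc[0]=1,scc[1]=?,scc[2]=0,scc[3]=0,scc[4]=0)
step 5: low=(low[0]=0,low[1]=4,low[2]=1,low[3]=1,low[4]=1); scc=(scc[0]=1,scc[1]=2,scc[2]=0,scc[3]=0,scc[4]=0)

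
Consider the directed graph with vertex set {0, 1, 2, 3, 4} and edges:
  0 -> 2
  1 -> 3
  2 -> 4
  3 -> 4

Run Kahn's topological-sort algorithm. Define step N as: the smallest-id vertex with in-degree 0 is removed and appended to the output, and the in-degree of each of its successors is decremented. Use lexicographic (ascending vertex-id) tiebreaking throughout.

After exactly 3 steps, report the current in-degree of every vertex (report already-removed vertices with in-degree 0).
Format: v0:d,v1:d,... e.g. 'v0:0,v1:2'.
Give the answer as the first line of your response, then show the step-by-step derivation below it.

v0:0,v1:0,v2:0,v3:0,v4:1

step 1: output 0; order=[0]; indeg=(0,0,0,1,2)
step 2: output 1; order=[0,1]; indeg=(0,0,0,0,2)
step 3: output 2; order=[0,1,2]; indeg=(0,0,0,0,1)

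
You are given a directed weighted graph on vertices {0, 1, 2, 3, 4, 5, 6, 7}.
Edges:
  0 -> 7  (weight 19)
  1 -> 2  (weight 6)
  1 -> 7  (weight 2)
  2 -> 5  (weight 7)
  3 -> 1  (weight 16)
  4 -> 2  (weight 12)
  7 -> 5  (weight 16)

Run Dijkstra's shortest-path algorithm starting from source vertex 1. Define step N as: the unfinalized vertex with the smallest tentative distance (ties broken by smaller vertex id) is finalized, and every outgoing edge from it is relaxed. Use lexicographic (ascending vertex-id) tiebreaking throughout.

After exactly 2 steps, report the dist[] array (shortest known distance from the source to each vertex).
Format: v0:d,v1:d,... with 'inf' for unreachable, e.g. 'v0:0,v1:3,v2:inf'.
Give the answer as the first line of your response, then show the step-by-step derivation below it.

v0:inf,v1:0,v2:6,v3:inf,v4:inf,v5:18,v6:inf,v7:2

step 1: dist = v0:inf,v1:0,v2:6,v3:inf,v4:inf,v5:inf,v6:inf,v7:2
step 2: dist = v0:inf,v1:0,v2:6,v3:inf,v4:inf,v5:18,v6:inf,v7:2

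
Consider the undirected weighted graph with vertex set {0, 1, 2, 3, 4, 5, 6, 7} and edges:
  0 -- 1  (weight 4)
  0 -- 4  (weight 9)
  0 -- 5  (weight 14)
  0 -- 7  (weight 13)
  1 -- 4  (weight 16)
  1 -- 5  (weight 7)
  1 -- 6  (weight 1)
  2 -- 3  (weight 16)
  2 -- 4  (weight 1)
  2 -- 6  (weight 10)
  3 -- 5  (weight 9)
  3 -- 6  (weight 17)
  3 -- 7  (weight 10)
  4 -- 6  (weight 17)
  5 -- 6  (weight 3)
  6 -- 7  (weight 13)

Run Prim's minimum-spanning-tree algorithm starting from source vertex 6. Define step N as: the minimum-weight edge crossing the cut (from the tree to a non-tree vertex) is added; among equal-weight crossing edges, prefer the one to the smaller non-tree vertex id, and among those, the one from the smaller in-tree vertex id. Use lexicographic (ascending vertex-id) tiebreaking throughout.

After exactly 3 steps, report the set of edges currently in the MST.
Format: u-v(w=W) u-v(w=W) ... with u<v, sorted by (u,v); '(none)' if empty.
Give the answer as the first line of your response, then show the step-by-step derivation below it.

0-1(w=4) 1-6(w=1) 5-6(w=3)

step 1: add edge 1-6 (w=1); MST = {1-6(w=1)}
step 2: add edge 5-6 (w=3); MST = {1-6(w=1) 5-6(w=3)}
step 3: add edge 0-1 (w=4); MST = {0-1(w=4) 1-6(w=1) 5-6(w=3)}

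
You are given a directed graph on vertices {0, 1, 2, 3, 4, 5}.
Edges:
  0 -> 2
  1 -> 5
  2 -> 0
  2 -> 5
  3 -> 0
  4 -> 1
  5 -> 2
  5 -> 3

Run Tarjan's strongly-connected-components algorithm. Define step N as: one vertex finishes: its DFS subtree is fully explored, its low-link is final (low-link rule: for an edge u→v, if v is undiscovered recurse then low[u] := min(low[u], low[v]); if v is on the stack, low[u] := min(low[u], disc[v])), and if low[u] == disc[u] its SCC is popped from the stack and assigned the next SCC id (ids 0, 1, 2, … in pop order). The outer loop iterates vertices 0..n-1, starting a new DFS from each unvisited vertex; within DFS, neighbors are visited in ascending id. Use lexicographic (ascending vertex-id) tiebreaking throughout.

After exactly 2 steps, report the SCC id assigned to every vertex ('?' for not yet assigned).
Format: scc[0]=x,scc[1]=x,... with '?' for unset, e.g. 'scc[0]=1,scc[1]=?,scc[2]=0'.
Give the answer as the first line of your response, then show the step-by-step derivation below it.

scc[0]=?,scc[1]=?,scc[2]=?,scc[3]=?,scc[4]=?,scc[5]=?

step 1: low=(low[0]=0,low[1]=?,low[2]=0,low[3]=0,low[4]=?,low[5]=1); scc=(scc[0]=?,scc[1]=?,scc[2]=?,scc[3]=?,scc[4]=?,scc[5]=?)
step 2: low=(low[0]=0,low[1]=?,low[2]=0,low[3]=0,low[4]=?,low[5]=0); scc=(scc[0]=?,scc[1]=?,scc[2]=?,scc[3]=?,scc[4]=?,scc[5]=?)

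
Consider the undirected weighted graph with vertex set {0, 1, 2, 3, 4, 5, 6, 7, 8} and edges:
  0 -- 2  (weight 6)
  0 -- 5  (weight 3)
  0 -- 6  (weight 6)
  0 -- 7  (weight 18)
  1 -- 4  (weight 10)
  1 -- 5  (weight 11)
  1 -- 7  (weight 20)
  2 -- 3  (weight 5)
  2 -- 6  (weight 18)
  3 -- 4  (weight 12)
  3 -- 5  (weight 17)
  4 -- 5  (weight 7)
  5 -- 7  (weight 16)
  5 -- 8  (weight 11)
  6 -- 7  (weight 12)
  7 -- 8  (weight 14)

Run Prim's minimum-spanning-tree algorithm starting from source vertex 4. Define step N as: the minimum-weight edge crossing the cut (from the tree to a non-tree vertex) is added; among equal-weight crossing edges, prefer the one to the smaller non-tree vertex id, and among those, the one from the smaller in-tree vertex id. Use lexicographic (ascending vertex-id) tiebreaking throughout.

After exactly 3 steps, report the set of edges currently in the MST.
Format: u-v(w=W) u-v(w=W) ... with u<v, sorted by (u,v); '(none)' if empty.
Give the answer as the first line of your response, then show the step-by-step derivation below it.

0-2(w=6) 0-5(w=3) 4-5(w=7)

step 1: add edge 4-5 (w=7); MST = {4-5(w=7)}
step 2: add edge 0-5 (w=3); MST = {0-5(w=3) 4-5(w=7)}
step 3: add edge 0-2 (w=6); MST = {0-2(w=6) 0-5(w=3) 4-5(w=7)}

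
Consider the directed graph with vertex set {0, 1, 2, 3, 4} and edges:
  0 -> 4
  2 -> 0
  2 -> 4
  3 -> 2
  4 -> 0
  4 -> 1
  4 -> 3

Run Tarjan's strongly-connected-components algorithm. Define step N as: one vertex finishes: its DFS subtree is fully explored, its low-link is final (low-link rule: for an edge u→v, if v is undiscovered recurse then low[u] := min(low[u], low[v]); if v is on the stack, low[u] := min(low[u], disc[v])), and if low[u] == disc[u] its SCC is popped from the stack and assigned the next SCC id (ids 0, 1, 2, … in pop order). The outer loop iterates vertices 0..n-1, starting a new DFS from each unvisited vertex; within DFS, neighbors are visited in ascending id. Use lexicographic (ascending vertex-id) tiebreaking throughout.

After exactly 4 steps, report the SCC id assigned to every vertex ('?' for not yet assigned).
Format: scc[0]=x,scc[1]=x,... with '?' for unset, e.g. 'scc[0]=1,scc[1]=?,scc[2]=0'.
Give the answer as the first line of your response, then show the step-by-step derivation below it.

scc[0]=?,scc[1]=0,scc[2]=?,scc[3]=?,scc[4]=?

step 1: low=(low[0]=0,low[1]=2,low[2]=?,low[3]=?,low[4]=0); scc=(scc[0]=?,scc[1]=0,scc[2]=?,scc[3]=?,scc[4]=?)
step 2: low=(low[0]=0,low[1]=2,low[2]=0,low[3]=3,low[4]=0); scc=(scc[0]=?,scc[1]=0,scc[2]=?,scc[3]=?,scc[4]=?)
step 3: low=(low[0]=0,low[1]=2,low[2]=0,low[3]=0,low[4]=0); scc=(scc[0]=?,scc[1]=0,scc[2]=?,scc[3]=?,scc[4]=?)
step 4: low=(low[0]=0,low[1]=2,low[2]=0,low[3]=0,low[4]=0); scc=(scc[0]=?,scc[1]=0,scc[2]=?,scc[3]=?,scc[4]=?)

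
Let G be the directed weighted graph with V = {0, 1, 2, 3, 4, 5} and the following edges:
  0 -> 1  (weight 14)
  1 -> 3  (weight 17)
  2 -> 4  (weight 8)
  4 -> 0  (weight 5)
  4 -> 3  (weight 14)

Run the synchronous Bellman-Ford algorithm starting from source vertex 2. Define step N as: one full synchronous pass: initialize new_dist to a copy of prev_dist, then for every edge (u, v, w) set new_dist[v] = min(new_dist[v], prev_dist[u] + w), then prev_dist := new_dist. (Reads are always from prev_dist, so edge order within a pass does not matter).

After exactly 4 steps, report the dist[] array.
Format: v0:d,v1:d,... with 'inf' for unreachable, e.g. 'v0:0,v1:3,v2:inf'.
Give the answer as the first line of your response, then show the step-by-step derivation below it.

v0:13,v1:27,v2:0,v3:22,v4:8,v5:inf

step 1: dist = v0:inf,v1:inf,v2:0,v3:inf,v4:8,v5:inf
step 2: dist = v0:13,v1:inf,v2:0,v3:22,v4:8,v5:inf
step 3: dist = v0:13,v1:27,v2:0,v3:22,v4:8,v5:inf
step 4: dist = v0:13,v1:27,v2:0,v3:22,v4:8,v5:inf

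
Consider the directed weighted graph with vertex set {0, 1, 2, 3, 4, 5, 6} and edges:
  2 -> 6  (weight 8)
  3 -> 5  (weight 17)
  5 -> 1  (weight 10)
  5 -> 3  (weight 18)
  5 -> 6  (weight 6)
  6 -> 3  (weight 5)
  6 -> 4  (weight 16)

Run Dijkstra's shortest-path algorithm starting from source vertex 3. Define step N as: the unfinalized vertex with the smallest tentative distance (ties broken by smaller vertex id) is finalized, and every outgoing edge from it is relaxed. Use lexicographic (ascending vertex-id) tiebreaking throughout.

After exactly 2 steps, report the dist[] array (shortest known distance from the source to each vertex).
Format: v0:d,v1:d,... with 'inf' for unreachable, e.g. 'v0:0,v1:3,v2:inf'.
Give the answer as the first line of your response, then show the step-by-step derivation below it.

v0:inf,v1:27,v2:inf,v3:0,v4:inf,v5:17,v6:23

step 1: dist = v0:inf,v1:inf,v2:inf,v3:0,v4:inf,v5:17,v6:inf
step 2: dist = v0:inf,v1:27,v2:inf,v3:0,v4:inf,v5:17,v6:23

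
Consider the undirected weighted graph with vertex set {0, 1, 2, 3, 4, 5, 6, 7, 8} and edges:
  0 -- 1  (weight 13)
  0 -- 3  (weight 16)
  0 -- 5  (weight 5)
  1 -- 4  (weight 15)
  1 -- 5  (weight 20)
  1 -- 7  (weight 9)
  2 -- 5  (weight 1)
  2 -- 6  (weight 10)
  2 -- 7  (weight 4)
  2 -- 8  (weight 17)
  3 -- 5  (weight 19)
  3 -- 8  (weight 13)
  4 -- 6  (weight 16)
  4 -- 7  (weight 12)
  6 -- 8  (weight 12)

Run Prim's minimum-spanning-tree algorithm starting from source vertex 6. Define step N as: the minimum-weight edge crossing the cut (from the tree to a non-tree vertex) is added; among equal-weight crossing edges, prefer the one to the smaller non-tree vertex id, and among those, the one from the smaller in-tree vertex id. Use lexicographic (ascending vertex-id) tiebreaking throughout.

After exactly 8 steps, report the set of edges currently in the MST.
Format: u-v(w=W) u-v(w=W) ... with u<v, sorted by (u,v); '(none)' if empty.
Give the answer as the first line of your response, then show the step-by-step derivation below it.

0-5(w=5) 1-7(w=9) 2-5(w=1) 2-6(w=10) 2-7(w=4) 3-8(w=13) 4-7(w=12) 6-8(w=12)

step 1: add edge 2-6 (w=10); MST = {2-6(w=10)}
step 2: add edge 2-5 (w=1); MST = {2-5(w=1) 2-6(w=10)}
step 3: add edge 2-7 (w=4); MST = {2-5(w=1) 2-6(w=10) 2-7(w=4)}
step 4: add edge 0-5 (w=5); MST = {0-5(w=5) 2-5(w=1) 2-6(w=10) 2-7(w=4)}
step 5: add edge 1-7 (w=9); MST = {0-5(w=5) 1-7(w=9) 2-5(w=1) 2-6(w=10) 2-7(w=4)}
step 6: add edge 4-7 (w=12); MST = {0-5(w=5) 1-7(w=9) 2-5(w=1) 2-6(w=10) 2-7(w=4) 4-7(w=12)}
step 7: add edge 6-8 (w=12); MST = {0-5(w=5) 1-7(w=9) 2-5(w=1) 2-6(w=10) 2-7(w=4) 4-7(w=12) 6-8(w=12)}
step 8: add edge 3-8 (w=13); MST = {0-5(w=5) 1-7(w=9) 2-5(w=1) 2-6(w=10) 2-7(w=4) 3-8(w=13) 4-7(w=12) 6-8(w=12)}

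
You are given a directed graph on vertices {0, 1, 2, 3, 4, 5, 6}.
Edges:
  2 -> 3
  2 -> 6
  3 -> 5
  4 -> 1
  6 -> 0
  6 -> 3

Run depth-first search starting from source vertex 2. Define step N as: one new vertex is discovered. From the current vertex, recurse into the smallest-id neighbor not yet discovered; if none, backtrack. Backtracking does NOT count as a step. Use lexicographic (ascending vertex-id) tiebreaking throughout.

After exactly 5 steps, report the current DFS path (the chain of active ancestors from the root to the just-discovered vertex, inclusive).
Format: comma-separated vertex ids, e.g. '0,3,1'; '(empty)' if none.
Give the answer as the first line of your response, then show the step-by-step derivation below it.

2,6,0

step 1: discover 2; path=2; order=2
step 2: discover 3; path=2>3; order=2,3
step 3: discover 5; path=2>3>5; order=2,3,5
step 4: discover 6; path=2>6; order=2,3,5,6
step 5: discover 0; path=2>6>0; order=2,3,5,6,0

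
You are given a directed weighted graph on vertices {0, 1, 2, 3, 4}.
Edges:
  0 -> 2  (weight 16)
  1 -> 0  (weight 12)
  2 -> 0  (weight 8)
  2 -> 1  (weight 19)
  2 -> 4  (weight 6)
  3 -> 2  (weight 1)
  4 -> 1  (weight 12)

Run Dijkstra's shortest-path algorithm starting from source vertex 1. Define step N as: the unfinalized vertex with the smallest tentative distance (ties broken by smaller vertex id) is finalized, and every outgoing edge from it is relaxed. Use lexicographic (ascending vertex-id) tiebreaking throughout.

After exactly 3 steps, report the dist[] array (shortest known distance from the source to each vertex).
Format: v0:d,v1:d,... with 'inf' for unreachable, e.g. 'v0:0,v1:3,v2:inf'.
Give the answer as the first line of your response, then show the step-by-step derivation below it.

v0:12,v1:0,v2:28,v3:inf,v4:34

step 1: dist = v0:12,v1:0,v2:inf,v3:inf,v4:inf
step 2: dist = v0:12,v1:0,v2:28,v3:inf,v4:inf
step 3: dist = v0:12,v1:0,v2:28,v3:inf,v4:34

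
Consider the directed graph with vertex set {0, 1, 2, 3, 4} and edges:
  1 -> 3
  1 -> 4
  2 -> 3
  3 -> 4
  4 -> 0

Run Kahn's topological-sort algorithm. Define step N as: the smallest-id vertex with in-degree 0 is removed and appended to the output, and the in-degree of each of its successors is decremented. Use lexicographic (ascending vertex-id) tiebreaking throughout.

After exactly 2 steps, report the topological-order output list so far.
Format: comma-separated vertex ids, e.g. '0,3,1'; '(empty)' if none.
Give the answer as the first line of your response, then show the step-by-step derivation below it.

1,2

step 1: output 1; order=[1]; indeg=(1,0,0,1,1)
step 2: output 2; order=[1,2]; indeg=(1,0,0,0,1)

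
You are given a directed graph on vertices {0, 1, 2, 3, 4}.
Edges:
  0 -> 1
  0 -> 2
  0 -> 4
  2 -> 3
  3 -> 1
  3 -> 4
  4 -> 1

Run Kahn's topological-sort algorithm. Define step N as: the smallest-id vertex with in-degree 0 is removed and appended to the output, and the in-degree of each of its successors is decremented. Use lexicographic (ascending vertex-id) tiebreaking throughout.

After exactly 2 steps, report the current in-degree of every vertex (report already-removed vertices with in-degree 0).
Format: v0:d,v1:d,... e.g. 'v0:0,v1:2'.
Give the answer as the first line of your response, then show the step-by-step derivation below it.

v0:0,v1:2,v2:0,v3:0,v4:1

step 1: output 0; order=[0]; indeg=(0,2,0,1,1)
step 2: output 2; order=[0,2]; indeg=(0,2,0,0,1)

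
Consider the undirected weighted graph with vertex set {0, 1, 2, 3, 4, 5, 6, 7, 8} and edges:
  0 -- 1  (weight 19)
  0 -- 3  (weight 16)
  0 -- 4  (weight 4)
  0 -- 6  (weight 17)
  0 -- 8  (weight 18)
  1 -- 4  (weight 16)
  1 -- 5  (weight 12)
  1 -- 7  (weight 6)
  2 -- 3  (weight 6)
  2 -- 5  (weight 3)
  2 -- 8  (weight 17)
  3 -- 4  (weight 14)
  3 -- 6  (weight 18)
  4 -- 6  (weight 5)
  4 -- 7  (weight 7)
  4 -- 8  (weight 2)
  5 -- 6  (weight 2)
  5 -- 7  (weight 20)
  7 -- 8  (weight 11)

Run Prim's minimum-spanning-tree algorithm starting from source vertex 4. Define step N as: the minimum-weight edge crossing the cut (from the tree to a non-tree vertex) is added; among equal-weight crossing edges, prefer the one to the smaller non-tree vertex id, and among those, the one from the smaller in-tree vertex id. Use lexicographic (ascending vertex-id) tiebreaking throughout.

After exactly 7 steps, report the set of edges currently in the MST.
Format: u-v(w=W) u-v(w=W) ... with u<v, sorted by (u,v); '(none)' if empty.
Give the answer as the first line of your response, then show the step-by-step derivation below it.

0-4(w=4) 2-3(w=6) 2-5(w=3) 4-6(w=5) 4-7(w=7) 4-8(w=2) 5-6(w=2)

step 1: add edge 4-8 (w=2); MST = {4-8(w=2)}
step 2: add edge 0-4 (w=4); MST = {0-4(w=4) 4-8(w=2)}
step 3: add edge 4-6 (w=5); MST = {0-4(w=4) 4-6(w=5) 4-8(w=2)}
step 4: add edge 5-6 (w=2); MST = {0-4(w=4) 4-6(w=5) 4-8(w=2) 5-6(w=2)}
step 5: add edge 2-5 (w=3); MST = {0-4(w=4) 2-5(w=3) 4-6(w=5) 4-8(w=2) 5-6(w=2)}
step 6: add edge 2-3 (w=6); MST = {0-4(w=4) 2-3(w=6) 2-5(w=3) 4-6(w=5) 4-8(w=2) 5-6(w=2)}
step 7: add edge 4-7 (w=7); MST = {0-4(w=4) 2-3(w=6) 2-5(w=3) 4-6(w=5) 4-7(w=7) 4-8(w=2) 5-6(w=2)}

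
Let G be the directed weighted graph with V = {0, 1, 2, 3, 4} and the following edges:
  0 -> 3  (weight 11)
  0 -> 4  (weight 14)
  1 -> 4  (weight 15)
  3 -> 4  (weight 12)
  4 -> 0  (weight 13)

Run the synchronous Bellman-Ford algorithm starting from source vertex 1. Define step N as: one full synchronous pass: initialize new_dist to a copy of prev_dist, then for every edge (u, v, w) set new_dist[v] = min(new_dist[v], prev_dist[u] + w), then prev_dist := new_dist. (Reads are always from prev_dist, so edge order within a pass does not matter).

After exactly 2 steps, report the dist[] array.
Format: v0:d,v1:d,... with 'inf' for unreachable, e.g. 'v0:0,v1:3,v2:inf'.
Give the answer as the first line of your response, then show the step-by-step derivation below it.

v0:28,v1:0,v2:inf,v3:inf,v4:15

step 1: dist = v0:inf,v1:0,v2:inf,v3:inf,v4:15
step 2: dist = v0:28,v1:0,v2:inf,v3:inf,v4:15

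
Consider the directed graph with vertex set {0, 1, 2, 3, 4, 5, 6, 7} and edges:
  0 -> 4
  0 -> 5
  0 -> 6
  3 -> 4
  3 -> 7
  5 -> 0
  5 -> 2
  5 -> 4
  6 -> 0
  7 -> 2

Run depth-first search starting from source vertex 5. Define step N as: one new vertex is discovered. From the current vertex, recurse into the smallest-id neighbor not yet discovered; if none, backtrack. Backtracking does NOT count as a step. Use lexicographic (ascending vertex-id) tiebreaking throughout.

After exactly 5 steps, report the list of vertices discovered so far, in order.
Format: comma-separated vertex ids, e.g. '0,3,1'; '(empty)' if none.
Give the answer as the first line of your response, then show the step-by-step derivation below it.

5,0,4,6,2

step 1: discover 5; path=5; order=5
step 2: discover 0; path=5>0; order=5,0
step 3: discover 4; path=5>0>4; order=5,0,4
step 4: discover 6; path=5>0>6; order=5,0,4,6
step 5: discover 2; path=5>2; order=5,0,4,6,2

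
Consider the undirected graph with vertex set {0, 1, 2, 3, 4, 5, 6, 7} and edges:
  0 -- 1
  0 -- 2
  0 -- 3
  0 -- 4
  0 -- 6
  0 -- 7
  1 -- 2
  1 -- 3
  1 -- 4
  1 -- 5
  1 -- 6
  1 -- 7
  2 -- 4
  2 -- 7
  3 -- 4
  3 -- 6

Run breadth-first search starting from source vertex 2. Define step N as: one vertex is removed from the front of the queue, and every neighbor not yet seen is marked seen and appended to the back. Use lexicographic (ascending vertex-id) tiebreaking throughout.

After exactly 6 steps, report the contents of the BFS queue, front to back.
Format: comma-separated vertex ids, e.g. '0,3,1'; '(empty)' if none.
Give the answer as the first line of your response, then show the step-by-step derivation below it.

6,5

step 1: dequeue 2; queue=[0,1,4,7]; order=2
step 2: dequeue 0; queue=[1,4,7,3,6]; order=2,0
step 3: dequeue 1; queue=[4,7,3,6,5]; order=2,0,1
step 4: dequeue 4; queue=[7,3,6,5]; order=2,0,1,4
step 5: dequeue 7; queue=[3,6,5]; order=2,0,1,4,7
step 6: dequeue 3; queue=[6,5]; order=2,0,1,4,7,3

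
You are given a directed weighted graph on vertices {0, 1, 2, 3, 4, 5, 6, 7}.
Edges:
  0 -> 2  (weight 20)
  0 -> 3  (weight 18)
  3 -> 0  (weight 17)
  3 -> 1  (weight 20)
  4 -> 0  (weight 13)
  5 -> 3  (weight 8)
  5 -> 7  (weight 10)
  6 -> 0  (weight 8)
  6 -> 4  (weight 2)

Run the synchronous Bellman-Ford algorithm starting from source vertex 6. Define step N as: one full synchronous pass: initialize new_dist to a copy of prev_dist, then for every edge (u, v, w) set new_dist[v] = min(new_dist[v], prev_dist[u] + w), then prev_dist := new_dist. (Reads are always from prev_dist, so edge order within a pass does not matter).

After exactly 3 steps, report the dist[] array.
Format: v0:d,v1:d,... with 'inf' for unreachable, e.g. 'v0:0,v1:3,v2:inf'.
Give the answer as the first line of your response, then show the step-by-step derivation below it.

v0:8,v1:46,v2:28,v3:26,v4:2,v5:inf,v6:0,v7:inf

step 1: dist = v0:8,v1:inf,v2:inf,v3:inf,v4:2,v5:inf,v6:0,v7:inf
step 2: dist = v0:8,v1:inf,v2:28,v3:26,v4:2,v5:inf,v6:0,v7:inf
step 3: dist = v0:8,v1:46,v2:28,v3:26,v4:2,v5:inf,v6:0,v7:inf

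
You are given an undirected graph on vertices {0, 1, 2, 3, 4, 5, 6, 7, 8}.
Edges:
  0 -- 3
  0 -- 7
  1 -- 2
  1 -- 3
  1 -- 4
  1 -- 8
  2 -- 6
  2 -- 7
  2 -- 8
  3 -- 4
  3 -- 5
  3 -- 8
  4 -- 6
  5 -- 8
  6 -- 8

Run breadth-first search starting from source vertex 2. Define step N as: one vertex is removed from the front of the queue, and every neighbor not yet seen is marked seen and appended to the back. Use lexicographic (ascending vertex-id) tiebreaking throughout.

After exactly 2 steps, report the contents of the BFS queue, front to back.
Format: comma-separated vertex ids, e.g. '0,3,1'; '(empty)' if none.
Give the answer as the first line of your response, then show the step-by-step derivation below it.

6,7,8,3,4

step 1: dequeue 2; queue=[1,6,7,8]; order=2
step 2: dequeue 1; queue=[6,7,8,3,4]; order=2,1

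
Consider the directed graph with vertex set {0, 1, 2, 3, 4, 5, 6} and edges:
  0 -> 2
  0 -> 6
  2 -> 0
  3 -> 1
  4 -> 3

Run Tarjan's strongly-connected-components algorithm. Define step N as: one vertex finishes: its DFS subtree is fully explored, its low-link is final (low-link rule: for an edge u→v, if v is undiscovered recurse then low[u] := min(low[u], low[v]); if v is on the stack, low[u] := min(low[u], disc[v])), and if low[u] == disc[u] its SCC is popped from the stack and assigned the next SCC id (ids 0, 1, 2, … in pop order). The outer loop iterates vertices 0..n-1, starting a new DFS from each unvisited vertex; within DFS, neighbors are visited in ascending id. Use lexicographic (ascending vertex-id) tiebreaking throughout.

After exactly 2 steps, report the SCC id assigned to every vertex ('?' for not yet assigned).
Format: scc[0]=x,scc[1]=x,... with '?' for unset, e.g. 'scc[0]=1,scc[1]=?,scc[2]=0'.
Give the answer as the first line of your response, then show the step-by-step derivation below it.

scc[0]=?,scc[1]=?,scc[2]=?,scc[3]=?,scc[4]=?,scc[5]=?,scc[6]=0

step 1: low=(low[0]=0,low[1]=?,low[2]=0,low[3]=?,low[4]=?,low[5]=?,low[6]=?); scc=(scc[0]=?,scc[1]=?,scc[2]=?,scc[3]=?,scc[4]=?,scc[5]=?,scc[6]=?)
step 2: low=(low[0]=0,low[1]=?,low[2]=0,low[3]=?,low[4]=?,low[5]=?,low[6]=2); scc=(scc[0]=?,scc[1]=?,scc[2]=?,scc[3]=?,scc[4]=?,scc[5]=?,scc[6]=0)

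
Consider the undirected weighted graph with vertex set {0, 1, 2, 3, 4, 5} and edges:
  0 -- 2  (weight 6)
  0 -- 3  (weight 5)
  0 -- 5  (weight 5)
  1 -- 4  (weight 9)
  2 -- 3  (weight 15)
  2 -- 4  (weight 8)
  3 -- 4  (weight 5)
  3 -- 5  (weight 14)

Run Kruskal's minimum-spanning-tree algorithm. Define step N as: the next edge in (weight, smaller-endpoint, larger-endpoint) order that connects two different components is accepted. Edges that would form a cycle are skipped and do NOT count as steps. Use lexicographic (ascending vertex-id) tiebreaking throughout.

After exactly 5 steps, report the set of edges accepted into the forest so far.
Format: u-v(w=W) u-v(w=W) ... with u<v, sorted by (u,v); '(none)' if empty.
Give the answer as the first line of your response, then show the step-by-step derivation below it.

0-2(w=6) 0-3(w=5) 0-5(w=5) 1-4(w=9) 3-4(w=5)

step 1: add edge 0-3 (w=5); MST = {0-3(w=5)}
step 2: add edge 0-5 (w=5); MST = {0-3(w=5) 0-5(w=5)}
step 3: add edge 3-4 (w=5); MST = {0-3(w=5) 0-5(w=5) 3-4(w=5)}
step 4: add edge 0-2 (w=6); MST = {0-2(w=6) 0-3(w=5) 0-5(w=5) 3-4(w=5)}
step 5: add edge 1-4 (w=9); MST = {0-2(w=6) 0-3(w=5) 0-5(w=5) 1-4(w=9) 3-4(w=5)}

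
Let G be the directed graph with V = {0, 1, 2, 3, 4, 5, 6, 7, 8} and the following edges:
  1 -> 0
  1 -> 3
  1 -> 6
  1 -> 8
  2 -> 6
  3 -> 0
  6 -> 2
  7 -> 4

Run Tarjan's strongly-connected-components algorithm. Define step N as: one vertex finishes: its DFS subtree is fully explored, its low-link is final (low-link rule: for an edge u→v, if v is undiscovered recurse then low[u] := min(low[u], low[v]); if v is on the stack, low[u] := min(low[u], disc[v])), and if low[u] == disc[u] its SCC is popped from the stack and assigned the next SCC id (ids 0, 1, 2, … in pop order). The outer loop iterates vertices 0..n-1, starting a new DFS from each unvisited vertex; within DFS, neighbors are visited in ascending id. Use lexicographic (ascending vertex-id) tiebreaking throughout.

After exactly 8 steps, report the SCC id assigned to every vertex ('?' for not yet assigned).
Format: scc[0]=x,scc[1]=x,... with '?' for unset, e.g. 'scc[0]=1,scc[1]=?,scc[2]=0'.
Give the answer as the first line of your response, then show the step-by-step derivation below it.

scc[0]=0,scc[1]=4,scc[2]=2,scc[3]=1,scc[4]=5,scc[5]=6,scc[6]=2,scc[7]=?,scc[8]=3

step 1: low=(low[0]=0,low[1]=?,low[2]=?,low[3]=?,low[4]=?,low[5]=?,low[6]=?,low[7]=?,low[8]=?); scc=(scc[0]=0,scc[1]=?,scc[2]=?,scc[3]=?,scc[4]=?,scc[5]=?,scc[6]=?,scc[7]=?,scc[8]=?)
step 2: low=(low[0]=0,low[1]=1,low[2]=?,low[3]=2,low[4]=?,low[5]=?,low[6]=?,low[7]=?,low[8]=?); scc=(scc[0]=0,scc[1]=?,scc[2]=?,scc[3]=1,scc[4]=?,scc[5]=?,scc[6]=?,scc[7]=?,scc[8]=?)
step 3: low=(low[0]=0,low[1]=1,low[2]=3,low[3]=2,low[4]=?,low[5]=?,low[6]=3,low[7]=?,low[8]=?); scc=(scc[0]=0,scc[1]=?,scc[2]=?,scc[3]=1,scc[4]=?,scc[5]=?,scc[6]=?,scc[7]=?,scc[8]=?)
step 4: low=(low[0]=0,low[1]=1,low[2]=3,low[3]=2,low[4]=?,low[5]=?,low[6]=3,low[7]=?,low[8]=?); scc=(scc[0]=0,scc[1]=?,scc[2]=2,scc[3]=1,scc[4]=?,scc[5]=?,scc[6]=2,scc[7]=?,scc[8]=?)
step 5: low=(low[0]=0,low[1]=1,low[2]=3,low[3]=2,low[4]=?,low[5]=?,low[6]=3,low[7]=?,low[8]=5); scc=(scc[0]=0,scc[1]=?,scc[2]=2,scc[3]=1,scc[4]=?,scc[5]=?,scc[6]=2,scc[7]=?,scc[8]=3)
step 6: low=(low[0]=0,low[1]=1,low[2]=3,low[3]=2,low[4]=?,low[5]=?,low[6]=3,low[7]=?,low[8]=5); scc=(scc[0]=0,scc[1]=4,scc[2]=2,scc[3]=1,scc[4]=?,scc[5]=?,scc[6]=2,scc[7]=?,scc[8]=3)
step 7: low=(low[0]=0,low[1]=1,low[2]=3,low[3]=2,low[4]=6,low[5]=?,low[6]=3,low[7]=?,low[8]=5); scc=(scc[0]=0,scc[1]=4,scc[2]=2,scc[3]=1,scc[4]=5,scc[5]=?,scc[6]=2,scc[7]=?,scc[8]=3)
step 8: low=(low[0]=0,low[1]=1,low[2]=3,low[3]=2,low[4]=6,low[5]=7,low[6]=3,low[7]=?,low[8]=5); scc=(scc[0]=0,scc[1]=4,scc[2]=2,scc[3]=1,scc[4]=5,scc[5]=6,scc[6]=2,scc[7]=?,scc[8]=3)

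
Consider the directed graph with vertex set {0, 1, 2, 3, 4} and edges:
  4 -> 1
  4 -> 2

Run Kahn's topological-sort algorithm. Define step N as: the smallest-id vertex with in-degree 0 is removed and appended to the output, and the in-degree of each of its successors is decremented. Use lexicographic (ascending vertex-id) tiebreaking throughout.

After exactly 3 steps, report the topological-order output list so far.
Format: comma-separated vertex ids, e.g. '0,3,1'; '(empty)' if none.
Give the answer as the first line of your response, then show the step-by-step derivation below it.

0,3,4

step 1: output 0; order=[0]; indeg=(0,1,1,0,0)
step 2: output 3; order=[0,3]; indeg=(0,1,1,0,0)
step 3: output 4; order=[0,3,4]; indeg=(0,0,0,0,0)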